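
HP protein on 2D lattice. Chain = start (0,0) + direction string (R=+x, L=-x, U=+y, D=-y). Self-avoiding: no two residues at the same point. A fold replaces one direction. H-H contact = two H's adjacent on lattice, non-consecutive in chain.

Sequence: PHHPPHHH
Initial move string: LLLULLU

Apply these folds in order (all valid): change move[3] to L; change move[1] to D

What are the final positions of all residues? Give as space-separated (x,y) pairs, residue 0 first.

Initial moves: LLLULLU
Fold: move[3]->L => LLLLLLU (positions: [(0, 0), (-1, 0), (-2, 0), (-3, 0), (-4, 0), (-5, 0), (-6, 0), (-6, 1)])
Fold: move[1]->D => LDLLLLU (positions: [(0, 0), (-1, 0), (-1, -1), (-2, -1), (-3, -1), (-4, -1), (-5, -1), (-5, 0)])

Answer: (0,0) (-1,0) (-1,-1) (-2,-1) (-3,-1) (-4,-1) (-5,-1) (-5,0)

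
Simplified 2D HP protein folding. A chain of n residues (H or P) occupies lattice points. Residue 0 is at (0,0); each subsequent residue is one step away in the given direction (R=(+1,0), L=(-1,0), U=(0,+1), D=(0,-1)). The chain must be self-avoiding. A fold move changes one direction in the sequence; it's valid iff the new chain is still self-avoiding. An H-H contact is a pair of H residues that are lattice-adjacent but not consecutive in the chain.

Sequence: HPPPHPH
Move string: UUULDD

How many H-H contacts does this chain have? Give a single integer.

Positions: [(0, 0), (0, 1), (0, 2), (0, 3), (-1, 3), (-1, 2), (-1, 1)]
No H-H contacts found.

Answer: 0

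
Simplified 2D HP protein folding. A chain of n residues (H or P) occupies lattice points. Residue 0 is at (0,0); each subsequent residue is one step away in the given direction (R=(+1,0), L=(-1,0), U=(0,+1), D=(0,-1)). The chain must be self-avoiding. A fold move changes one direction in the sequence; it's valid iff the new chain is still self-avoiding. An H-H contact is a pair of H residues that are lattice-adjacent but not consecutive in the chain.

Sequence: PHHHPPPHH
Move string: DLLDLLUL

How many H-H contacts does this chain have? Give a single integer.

Positions: [(0, 0), (0, -1), (-1, -1), (-2, -1), (-2, -2), (-3, -2), (-4, -2), (-4, -1), (-5, -1)]
No H-H contacts found.

Answer: 0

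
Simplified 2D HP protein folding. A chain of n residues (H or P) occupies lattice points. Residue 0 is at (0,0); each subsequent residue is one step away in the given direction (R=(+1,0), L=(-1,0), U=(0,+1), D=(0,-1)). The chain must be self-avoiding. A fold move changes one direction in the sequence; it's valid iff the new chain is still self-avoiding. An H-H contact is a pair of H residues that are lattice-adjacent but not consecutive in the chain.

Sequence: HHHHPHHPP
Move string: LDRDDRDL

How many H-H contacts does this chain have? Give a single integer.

Answer: 1

Derivation:
Positions: [(0, 0), (-1, 0), (-1, -1), (0, -1), (0, -2), (0, -3), (1, -3), (1, -4), (0, -4)]
H-H contact: residue 0 @(0,0) - residue 3 @(0, -1)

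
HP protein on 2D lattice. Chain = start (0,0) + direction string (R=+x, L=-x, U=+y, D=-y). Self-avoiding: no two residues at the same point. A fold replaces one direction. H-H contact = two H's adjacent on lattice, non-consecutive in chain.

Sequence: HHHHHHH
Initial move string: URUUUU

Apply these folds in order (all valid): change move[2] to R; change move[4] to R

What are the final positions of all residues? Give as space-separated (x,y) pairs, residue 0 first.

Initial moves: URUUUU
Fold: move[2]->R => URRUUU (positions: [(0, 0), (0, 1), (1, 1), (2, 1), (2, 2), (2, 3), (2, 4)])
Fold: move[4]->R => URRURU (positions: [(0, 0), (0, 1), (1, 1), (2, 1), (2, 2), (3, 2), (3, 3)])

Answer: (0,0) (0,1) (1,1) (2,1) (2,2) (3,2) (3,3)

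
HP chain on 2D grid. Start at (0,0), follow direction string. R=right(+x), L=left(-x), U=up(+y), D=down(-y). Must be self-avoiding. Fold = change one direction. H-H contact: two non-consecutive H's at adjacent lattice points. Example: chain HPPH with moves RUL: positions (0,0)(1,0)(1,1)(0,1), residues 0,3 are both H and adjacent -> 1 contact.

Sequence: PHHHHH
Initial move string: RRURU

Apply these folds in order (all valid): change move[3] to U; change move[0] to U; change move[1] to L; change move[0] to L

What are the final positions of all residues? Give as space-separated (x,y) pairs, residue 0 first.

Answer: (0,0) (-1,0) (-2,0) (-2,1) (-2,2) (-2,3)

Derivation:
Initial moves: RRURU
Fold: move[3]->U => RRUUU (positions: [(0, 0), (1, 0), (2, 0), (2, 1), (2, 2), (2, 3)])
Fold: move[0]->U => URUUU (positions: [(0, 0), (0, 1), (1, 1), (1, 2), (1, 3), (1, 4)])
Fold: move[1]->L => ULUUU (positions: [(0, 0), (0, 1), (-1, 1), (-1, 2), (-1, 3), (-1, 4)])
Fold: move[0]->L => LLUUU (positions: [(0, 0), (-1, 0), (-2, 0), (-2, 1), (-2, 2), (-2, 3)])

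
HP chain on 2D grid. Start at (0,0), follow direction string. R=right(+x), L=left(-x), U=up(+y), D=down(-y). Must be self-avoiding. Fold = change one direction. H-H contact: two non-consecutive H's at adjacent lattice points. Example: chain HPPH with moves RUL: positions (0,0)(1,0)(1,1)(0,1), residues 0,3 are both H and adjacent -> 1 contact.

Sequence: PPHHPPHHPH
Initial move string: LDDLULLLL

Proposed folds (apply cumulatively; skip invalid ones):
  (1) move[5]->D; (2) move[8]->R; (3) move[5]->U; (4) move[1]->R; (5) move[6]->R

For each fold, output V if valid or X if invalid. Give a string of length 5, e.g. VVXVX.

Initial: LDDLULLLL -> [(0, 0), (-1, 0), (-1, -1), (-1, -2), (-2, -2), (-2, -1), (-3, -1), (-4, -1), (-5, -1), (-6, -1)]
Fold 1: move[5]->D => LDDLUDLLL INVALID (collision), skipped
Fold 2: move[8]->R => LDDLULLLR INVALID (collision), skipped
Fold 3: move[5]->U => LDDLUULLL VALID
Fold 4: move[1]->R => LRDLUULLL INVALID (collision), skipped
Fold 5: move[6]->R => LDDLUURLL INVALID (collision), skipped

Answer: XXVXX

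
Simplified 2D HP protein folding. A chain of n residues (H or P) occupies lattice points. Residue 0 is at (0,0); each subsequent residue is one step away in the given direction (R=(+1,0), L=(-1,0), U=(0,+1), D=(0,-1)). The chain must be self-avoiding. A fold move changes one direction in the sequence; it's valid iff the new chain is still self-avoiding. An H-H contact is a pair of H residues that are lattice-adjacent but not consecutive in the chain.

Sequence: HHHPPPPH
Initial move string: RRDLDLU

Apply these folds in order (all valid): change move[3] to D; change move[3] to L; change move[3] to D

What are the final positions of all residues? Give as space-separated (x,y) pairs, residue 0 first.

Answer: (0,0) (1,0) (2,0) (2,-1) (2,-2) (2,-3) (1,-3) (1,-2)

Derivation:
Initial moves: RRDLDLU
Fold: move[3]->D => RRDDDLU (positions: [(0, 0), (1, 0), (2, 0), (2, -1), (2, -2), (2, -3), (1, -3), (1, -2)])
Fold: move[3]->L => RRDLDLU (positions: [(0, 0), (1, 0), (2, 0), (2, -1), (1, -1), (1, -2), (0, -2), (0, -1)])
Fold: move[3]->D => RRDDDLU (positions: [(0, 0), (1, 0), (2, 0), (2, -1), (2, -2), (2, -3), (1, -3), (1, -2)])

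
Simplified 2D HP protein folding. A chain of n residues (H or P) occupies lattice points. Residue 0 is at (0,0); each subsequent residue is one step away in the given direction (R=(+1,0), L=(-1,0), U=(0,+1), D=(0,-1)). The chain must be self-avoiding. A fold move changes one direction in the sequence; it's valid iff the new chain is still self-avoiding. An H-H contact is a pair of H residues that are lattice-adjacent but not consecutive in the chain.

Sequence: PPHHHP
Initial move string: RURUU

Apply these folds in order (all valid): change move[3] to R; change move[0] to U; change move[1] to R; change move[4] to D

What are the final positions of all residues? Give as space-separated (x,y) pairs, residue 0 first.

Answer: (0,0) (0,1) (1,1) (2,1) (3,1) (3,0)

Derivation:
Initial moves: RURUU
Fold: move[3]->R => RURRU (positions: [(0, 0), (1, 0), (1, 1), (2, 1), (3, 1), (3, 2)])
Fold: move[0]->U => UURRU (positions: [(0, 0), (0, 1), (0, 2), (1, 2), (2, 2), (2, 3)])
Fold: move[1]->R => URRRU (positions: [(0, 0), (0, 1), (1, 1), (2, 1), (3, 1), (3, 2)])
Fold: move[4]->D => URRRD (positions: [(0, 0), (0, 1), (1, 1), (2, 1), (3, 1), (3, 0)])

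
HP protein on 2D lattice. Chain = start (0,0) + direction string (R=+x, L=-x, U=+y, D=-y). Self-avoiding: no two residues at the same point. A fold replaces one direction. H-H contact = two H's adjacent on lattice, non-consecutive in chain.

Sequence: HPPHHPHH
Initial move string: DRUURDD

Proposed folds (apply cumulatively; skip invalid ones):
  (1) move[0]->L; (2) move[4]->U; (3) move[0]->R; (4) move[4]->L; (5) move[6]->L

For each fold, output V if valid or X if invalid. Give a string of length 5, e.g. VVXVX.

Answer: XXVXX

Derivation:
Initial: DRUURDD -> [(0, 0), (0, -1), (1, -1), (1, 0), (1, 1), (2, 1), (2, 0), (2, -1)]
Fold 1: move[0]->L => LRUURDD INVALID (collision), skipped
Fold 2: move[4]->U => DRUUUDD INVALID (collision), skipped
Fold 3: move[0]->R => RRUURDD VALID
Fold 4: move[4]->L => RRUULDD INVALID (collision), skipped
Fold 5: move[6]->L => RRUURDL INVALID (collision), skipped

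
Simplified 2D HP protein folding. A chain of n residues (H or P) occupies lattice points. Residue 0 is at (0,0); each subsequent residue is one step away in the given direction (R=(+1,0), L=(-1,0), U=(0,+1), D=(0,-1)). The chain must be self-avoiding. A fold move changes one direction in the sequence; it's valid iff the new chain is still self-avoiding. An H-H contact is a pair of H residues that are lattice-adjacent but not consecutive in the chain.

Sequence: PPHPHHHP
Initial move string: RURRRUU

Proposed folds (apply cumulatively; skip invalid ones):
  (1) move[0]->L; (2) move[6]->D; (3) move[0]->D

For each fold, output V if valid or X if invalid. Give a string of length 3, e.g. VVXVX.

Initial: RURRRUU -> [(0, 0), (1, 0), (1, 1), (2, 1), (3, 1), (4, 1), (4, 2), (4, 3)]
Fold 1: move[0]->L => LURRRUU VALID
Fold 2: move[6]->D => LURRRUD INVALID (collision), skipped
Fold 3: move[0]->D => DURRRUU INVALID (collision), skipped

Answer: VXX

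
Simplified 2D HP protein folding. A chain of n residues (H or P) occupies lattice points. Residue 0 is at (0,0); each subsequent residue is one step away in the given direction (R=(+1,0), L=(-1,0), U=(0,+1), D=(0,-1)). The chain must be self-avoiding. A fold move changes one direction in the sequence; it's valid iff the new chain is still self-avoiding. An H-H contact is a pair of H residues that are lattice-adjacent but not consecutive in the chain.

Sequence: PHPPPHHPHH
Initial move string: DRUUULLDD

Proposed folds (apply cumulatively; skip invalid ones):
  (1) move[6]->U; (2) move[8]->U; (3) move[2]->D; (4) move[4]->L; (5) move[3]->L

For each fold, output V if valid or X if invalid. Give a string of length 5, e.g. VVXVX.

Initial: DRUUULLDD -> [(0, 0), (0, -1), (1, -1), (1, 0), (1, 1), (1, 2), (0, 2), (-1, 2), (-1, 1), (-1, 0)]
Fold 1: move[6]->U => DRUUULUDD INVALID (collision), skipped
Fold 2: move[8]->U => DRUUULLDU INVALID (collision), skipped
Fold 3: move[2]->D => DRDUULLDD INVALID (collision), skipped
Fold 4: move[4]->L => DRUULLLDD VALID
Fold 5: move[3]->L => DRULLLLDD INVALID (collision), skipped

Answer: XXXVX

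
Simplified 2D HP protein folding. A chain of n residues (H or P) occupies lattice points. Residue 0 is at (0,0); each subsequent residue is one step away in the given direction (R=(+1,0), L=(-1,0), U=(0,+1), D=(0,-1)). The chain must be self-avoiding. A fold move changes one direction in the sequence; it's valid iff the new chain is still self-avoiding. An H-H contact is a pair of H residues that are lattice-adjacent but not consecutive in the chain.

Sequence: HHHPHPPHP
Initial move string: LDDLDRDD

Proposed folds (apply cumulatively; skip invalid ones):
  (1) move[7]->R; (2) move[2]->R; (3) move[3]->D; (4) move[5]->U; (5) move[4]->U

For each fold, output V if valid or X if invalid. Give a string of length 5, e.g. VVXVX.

Initial: LDDLDRDD -> [(0, 0), (-1, 0), (-1, -1), (-1, -2), (-2, -2), (-2, -3), (-1, -3), (-1, -4), (-1, -5)]
Fold 1: move[7]->R => LDDLDRDR VALID
Fold 2: move[2]->R => LDRLDRDR INVALID (collision), skipped
Fold 3: move[3]->D => LDDDDRDR VALID
Fold 4: move[5]->U => LDDDDUDR INVALID (collision), skipped
Fold 5: move[4]->U => LDDDURDR INVALID (collision), skipped

Answer: VXVXX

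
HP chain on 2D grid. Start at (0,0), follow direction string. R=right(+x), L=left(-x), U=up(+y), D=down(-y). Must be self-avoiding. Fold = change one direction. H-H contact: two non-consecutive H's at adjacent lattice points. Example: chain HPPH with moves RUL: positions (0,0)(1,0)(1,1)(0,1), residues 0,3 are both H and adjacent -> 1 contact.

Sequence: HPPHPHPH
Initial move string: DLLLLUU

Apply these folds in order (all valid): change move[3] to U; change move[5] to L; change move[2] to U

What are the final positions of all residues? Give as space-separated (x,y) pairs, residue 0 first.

Answer: (0,0) (0,-1) (-1,-1) (-1,0) (-1,1) (-2,1) (-3,1) (-3,2)

Derivation:
Initial moves: DLLLLUU
Fold: move[3]->U => DLLULUU (positions: [(0, 0), (0, -1), (-1, -1), (-2, -1), (-2, 0), (-3, 0), (-3, 1), (-3, 2)])
Fold: move[5]->L => DLLULLU (positions: [(0, 0), (0, -1), (-1, -1), (-2, -1), (-2, 0), (-3, 0), (-4, 0), (-4, 1)])
Fold: move[2]->U => DLUULLU (positions: [(0, 0), (0, -1), (-1, -1), (-1, 0), (-1, 1), (-2, 1), (-3, 1), (-3, 2)])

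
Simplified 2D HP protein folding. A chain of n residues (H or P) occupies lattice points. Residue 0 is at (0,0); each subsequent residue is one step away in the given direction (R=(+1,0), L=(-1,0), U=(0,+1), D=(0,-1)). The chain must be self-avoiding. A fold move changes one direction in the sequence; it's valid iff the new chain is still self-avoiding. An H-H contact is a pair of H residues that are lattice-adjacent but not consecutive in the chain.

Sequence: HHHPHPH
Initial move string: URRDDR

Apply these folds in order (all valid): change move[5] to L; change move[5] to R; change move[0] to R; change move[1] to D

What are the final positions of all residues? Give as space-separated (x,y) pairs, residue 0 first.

Answer: (0,0) (1,0) (1,-1) (2,-1) (2,-2) (2,-3) (3,-3)

Derivation:
Initial moves: URRDDR
Fold: move[5]->L => URRDDL (positions: [(0, 0), (0, 1), (1, 1), (2, 1), (2, 0), (2, -1), (1, -1)])
Fold: move[5]->R => URRDDR (positions: [(0, 0), (0, 1), (1, 1), (2, 1), (2, 0), (2, -1), (3, -1)])
Fold: move[0]->R => RRRDDR (positions: [(0, 0), (1, 0), (2, 0), (3, 0), (3, -1), (3, -2), (4, -2)])
Fold: move[1]->D => RDRDDR (positions: [(0, 0), (1, 0), (1, -1), (2, -1), (2, -2), (2, -3), (3, -3)])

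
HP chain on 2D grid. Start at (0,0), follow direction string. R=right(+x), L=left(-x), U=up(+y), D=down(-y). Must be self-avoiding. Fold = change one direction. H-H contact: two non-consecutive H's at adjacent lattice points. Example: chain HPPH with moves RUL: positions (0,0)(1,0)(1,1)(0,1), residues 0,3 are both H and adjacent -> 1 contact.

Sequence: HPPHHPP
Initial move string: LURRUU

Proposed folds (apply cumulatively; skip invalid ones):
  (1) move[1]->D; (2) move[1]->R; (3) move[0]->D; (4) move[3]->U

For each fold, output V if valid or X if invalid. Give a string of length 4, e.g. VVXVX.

Initial: LURRUU -> [(0, 0), (-1, 0), (-1, 1), (0, 1), (1, 1), (1, 2), (1, 3)]
Fold 1: move[1]->D => LDRRUU VALID
Fold 2: move[1]->R => LRRRUU INVALID (collision), skipped
Fold 3: move[0]->D => DDRRUU VALID
Fold 4: move[3]->U => DDRUUU VALID

Answer: VXVV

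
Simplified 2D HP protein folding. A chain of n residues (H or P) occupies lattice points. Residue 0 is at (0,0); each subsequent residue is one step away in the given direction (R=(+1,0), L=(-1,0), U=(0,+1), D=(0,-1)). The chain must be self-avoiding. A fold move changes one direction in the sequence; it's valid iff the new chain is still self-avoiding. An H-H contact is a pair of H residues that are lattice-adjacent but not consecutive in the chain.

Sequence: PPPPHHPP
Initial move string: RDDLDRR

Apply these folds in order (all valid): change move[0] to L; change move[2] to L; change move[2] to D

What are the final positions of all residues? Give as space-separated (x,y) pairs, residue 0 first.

Answer: (0,0) (-1,0) (-1,-1) (-1,-2) (-2,-2) (-2,-3) (-1,-3) (0,-3)

Derivation:
Initial moves: RDDLDRR
Fold: move[0]->L => LDDLDRR (positions: [(0, 0), (-1, 0), (-1, -1), (-1, -2), (-2, -2), (-2, -3), (-1, -3), (0, -3)])
Fold: move[2]->L => LDLLDRR (positions: [(0, 0), (-1, 0), (-1, -1), (-2, -1), (-3, -1), (-3, -2), (-2, -2), (-1, -2)])
Fold: move[2]->D => LDDLDRR (positions: [(0, 0), (-1, 0), (-1, -1), (-1, -2), (-2, -2), (-2, -3), (-1, -3), (0, -3)])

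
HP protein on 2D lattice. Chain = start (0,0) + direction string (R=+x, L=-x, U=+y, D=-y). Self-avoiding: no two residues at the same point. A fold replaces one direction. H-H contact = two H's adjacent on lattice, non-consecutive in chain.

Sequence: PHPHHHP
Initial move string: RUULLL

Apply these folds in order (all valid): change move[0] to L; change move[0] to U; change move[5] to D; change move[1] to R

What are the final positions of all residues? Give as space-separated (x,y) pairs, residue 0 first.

Answer: (0,0) (0,1) (1,1) (1,2) (0,2) (-1,2) (-1,1)

Derivation:
Initial moves: RUULLL
Fold: move[0]->L => LUULLL (positions: [(0, 0), (-1, 0), (-1, 1), (-1, 2), (-2, 2), (-3, 2), (-4, 2)])
Fold: move[0]->U => UUULLL (positions: [(0, 0), (0, 1), (0, 2), (0, 3), (-1, 3), (-2, 3), (-3, 3)])
Fold: move[5]->D => UUULLD (positions: [(0, 0), (0, 1), (0, 2), (0, 3), (-1, 3), (-2, 3), (-2, 2)])
Fold: move[1]->R => URULLD (positions: [(0, 0), (0, 1), (1, 1), (1, 2), (0, 2), (-1, 2), (-1, 1)])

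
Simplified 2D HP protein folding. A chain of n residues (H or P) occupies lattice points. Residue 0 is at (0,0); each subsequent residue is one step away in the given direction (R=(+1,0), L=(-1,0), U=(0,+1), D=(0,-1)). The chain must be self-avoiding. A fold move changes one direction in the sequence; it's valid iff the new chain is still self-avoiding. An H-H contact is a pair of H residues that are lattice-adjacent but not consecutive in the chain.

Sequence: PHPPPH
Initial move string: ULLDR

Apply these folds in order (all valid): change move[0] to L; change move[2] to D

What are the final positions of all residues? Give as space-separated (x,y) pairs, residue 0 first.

Initial moves: ULLDR
Fold: move[0]->L => LLLDR (positions: [(0, 0), (-1, 0), (-2, 0), (-3, 0), (-3, -1), (-2, -1)])
Fold: move[2]->D => LLDDR (positions: [(0, 0), (-1, 0), (-2, 0), (-2, -1), (-2, -2), (-1, -2)])

Answer: (0,0) (-1,0) (-2,0) (-2,-1) (-2,-2) (-1,-2)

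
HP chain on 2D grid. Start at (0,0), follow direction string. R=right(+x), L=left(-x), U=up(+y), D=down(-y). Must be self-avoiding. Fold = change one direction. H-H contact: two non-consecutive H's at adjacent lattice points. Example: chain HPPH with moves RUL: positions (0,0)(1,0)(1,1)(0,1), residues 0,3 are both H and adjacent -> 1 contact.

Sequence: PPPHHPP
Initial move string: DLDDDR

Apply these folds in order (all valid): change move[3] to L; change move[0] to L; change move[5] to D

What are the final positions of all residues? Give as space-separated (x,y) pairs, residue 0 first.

Answer: (0,0) (-1,0) (-2,0) (-2,-1) (-3,-1) (-3,-2) (-3,-3)

Derivation:
Initial moves: DLDDDR
Fold: move[3]->L => DLDLDR (positions: [(0, 0), (0, -1), (-1, -1), (-1, -2), (-2, -2), (-2, -3), (-1, -3)])
Fold: move[0]->L => LLDLDR (positions: [(0, 0), (-1, 0), (-2, 0), (-2, -1), (-3, -1), (-3, -2), (-2, -2)])
Fold: move[5]->D => LLDLDD (positions: [(0, 0), (-1, 0), (-2, 0), (-2, -1), (-3, -1), (-3, -2), (-3, -3)])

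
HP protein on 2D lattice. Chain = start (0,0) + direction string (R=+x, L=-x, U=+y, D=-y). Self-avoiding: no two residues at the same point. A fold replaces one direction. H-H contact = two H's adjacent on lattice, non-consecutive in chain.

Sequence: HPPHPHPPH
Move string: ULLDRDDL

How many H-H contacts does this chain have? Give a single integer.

Answer: 1

Derivation:
Positions: [(0, 0), (0, 1), (-1, 1), (-2, 1), (-2, 0), (-1, 0), (-1, -1), (-1, -2), (-2, -2)]
H-H contact: residue 0 @(0,0) - residue 5 @(-1, 0)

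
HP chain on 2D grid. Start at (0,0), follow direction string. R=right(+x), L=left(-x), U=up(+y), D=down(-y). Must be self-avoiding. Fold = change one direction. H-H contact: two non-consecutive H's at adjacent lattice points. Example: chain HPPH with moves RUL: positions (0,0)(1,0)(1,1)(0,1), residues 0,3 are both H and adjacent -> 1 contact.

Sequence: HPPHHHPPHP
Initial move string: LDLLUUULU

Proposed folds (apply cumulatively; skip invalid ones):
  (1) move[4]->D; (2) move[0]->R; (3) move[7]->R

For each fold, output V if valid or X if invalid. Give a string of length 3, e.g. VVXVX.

Answer: XVV

Derivation:
Initial: LDLLUUULU -> [(0, 0), (-1, 0), (-1, -1), (-2, -1), (-3, -1), (-3, 0), (-3, 1), (-3, 2), (-4, 2), (-4, 3)]
Fold 1: move[4]->D => LDLLDUULU INVALID (collision), skipped
Fold 2: move[0]->R => RDLLUUULU VALID
Fold 3: move[7]->R => RDLLUUURU VALID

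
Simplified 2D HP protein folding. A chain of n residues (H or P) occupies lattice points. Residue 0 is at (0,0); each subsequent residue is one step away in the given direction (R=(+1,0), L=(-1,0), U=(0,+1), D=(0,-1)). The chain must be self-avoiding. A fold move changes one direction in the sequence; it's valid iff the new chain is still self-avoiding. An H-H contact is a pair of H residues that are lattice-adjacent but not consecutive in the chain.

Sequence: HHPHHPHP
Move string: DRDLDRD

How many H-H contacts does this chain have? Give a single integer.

Positions: [(0, 0), (0, -1), (1, -1), (1, -2), (0, -2), (0, -3), (1, -3), (1, -4)]
H-H contact: residue 1 @(0,-1) - residue 4 @(0, -2)
H-H contact: residue 3 @(1,-2) - residue 6 @(1, -3)

Answer: 2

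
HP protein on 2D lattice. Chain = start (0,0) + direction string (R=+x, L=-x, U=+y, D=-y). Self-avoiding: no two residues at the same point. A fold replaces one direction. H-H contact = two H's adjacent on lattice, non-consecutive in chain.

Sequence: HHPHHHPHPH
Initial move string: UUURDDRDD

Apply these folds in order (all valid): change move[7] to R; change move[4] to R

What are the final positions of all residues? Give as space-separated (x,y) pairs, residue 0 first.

Answer: (0,0) (0,1) (0,2) (0,3) (1,3) (2,3) (2,2) (3,2) (4,2) (4,1)

Derivation:
Initial moves: UUURDDRDD
Fold: move[7]->R => UUURDDRRD (positions: [(0, 0), (0, 1), (0, 2), (0, 3), (1, 3), (1, 2), (1, 1), (2, 1), (3, 1), (3, 0)])
Fold: move[4]->R => UUURRDRRD (positions: [(0, 0), (0, 1), (0, 2), (0, 3), (1, 3), (2, 3), (2, 2), (3, 2), (4, 2), (4, 1)])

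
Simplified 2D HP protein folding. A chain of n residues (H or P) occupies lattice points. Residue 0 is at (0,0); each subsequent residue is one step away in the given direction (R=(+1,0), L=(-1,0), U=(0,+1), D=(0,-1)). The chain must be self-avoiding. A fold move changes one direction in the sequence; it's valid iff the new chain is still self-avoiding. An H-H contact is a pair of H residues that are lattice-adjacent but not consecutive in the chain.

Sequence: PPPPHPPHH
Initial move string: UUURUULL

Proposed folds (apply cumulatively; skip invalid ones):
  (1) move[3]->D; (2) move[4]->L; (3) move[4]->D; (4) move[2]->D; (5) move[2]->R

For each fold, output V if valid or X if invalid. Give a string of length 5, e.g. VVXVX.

Initial: UUURUULL -> [(0, 0), (0, 1), (0, 2), (0, 3), (1, 3), (1, 4), (1, 5), (0, 5), (-1, 5)]
Fold 1: move[3]->D => UUUDUULL INVALID (collision), skipped
Fold 2: move[4]->L => UUURLULL INVALID (collision), skipped
Fold 3: move[4]->D => UUURDULL INVALID (collision), skipped
Fold 4: move[2]->D => UUDRUULL INVALID (collision), skipped
Fold 5: move[2]->R => UURRUULL VALID

Answer: XXXXV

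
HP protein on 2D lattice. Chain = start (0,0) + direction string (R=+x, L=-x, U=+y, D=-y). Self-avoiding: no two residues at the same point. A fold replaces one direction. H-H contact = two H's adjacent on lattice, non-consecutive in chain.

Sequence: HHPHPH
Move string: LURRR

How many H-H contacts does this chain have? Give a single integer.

Positions: [(0, 0), (-1, 0), (-1, 1), (0, 1), (1, 1), (2, 1)]
H-H contact: residue 0 @(0,0) - residue 3 @(0, 1)

Answer: 1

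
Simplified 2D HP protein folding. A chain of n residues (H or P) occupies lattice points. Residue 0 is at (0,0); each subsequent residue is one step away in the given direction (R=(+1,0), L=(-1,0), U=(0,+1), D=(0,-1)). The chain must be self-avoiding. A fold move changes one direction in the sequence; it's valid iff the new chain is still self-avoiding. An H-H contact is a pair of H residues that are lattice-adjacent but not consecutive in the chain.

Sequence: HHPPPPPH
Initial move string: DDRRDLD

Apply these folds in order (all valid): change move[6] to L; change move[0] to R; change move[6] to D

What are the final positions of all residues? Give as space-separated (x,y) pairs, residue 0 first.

Initial moves: DDRRDLD
Fold: move[6]->L => DDRRDLL (positions: [(0, 0), (0, -1), (0, -2), (1, -2), (2, -2), (2, -3), (1, -3), (0, -3)])
Fold: move[0]->R => RDRRDLL (positions: [(0, 0), (1, 0), (1, -1), (2, -1), (3, -1), (3, -2), (2, -2), (1, -2)])
Fold: move[6]->D => RDRRDLD (positions: [(0, 0), (1, 0), (1, -1), (2, -1), (3, -1), (3, -2), (2, -2), (2, -3)])

Answer: (0,0) (1,0) (1,-1) (2,-1) (3,-1) (3,-2) (2,-2) (2,-3)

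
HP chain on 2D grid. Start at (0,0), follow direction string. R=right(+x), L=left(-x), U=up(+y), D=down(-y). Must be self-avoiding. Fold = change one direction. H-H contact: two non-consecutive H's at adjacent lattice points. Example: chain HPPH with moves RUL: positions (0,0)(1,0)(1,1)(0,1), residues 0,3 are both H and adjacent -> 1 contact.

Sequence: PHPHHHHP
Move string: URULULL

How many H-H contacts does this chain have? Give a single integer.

Positions: [(0, 0), (0, 1), (1, 1), (1, 2), (0, 2), (0, 3), (-1, 3), (-2, 3)]
H-H contact: residue 1 @(0,1) - residue 4 @(0, 2)

Answer: 1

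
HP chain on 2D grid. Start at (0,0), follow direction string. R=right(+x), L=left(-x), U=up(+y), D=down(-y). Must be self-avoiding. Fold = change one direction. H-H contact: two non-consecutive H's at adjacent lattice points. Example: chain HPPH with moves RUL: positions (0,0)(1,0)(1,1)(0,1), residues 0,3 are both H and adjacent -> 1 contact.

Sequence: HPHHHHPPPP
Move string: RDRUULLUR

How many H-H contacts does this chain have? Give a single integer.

Answer: 0

Derivation:
Positions: [(0, 0), (1, 0), (1, -1), (2, -1), (2, 0), (2, 1), (1, 1), (0, 1), (0, 2), (1, 2)]
No H-H contacts found.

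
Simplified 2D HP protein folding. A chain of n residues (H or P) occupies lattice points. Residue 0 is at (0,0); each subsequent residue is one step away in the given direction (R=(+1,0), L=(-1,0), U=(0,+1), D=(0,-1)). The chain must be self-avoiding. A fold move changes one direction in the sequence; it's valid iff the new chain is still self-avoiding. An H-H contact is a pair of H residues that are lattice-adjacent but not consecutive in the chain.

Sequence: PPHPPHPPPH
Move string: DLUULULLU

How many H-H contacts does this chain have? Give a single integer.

Answer: 0

Derivation:
Positions: [(0, 0), (0, -1), (-1, -1), (-1, 0), (-1, 1), (-2, 1), (-2, 2), (-3, 2), (-4, 2), (-4, 3)]
No H-H contacts found.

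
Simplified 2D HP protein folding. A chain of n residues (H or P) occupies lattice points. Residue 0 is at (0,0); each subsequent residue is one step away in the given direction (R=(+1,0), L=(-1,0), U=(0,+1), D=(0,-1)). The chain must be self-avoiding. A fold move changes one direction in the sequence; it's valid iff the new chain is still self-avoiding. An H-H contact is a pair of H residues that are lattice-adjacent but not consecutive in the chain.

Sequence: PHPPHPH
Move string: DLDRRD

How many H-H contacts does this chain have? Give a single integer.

Answer: 1

Derivation:
Positions: [(0, 0), (0, -1), (-1, -1), (-1, -2), (0, -2), (1, -2), (1, -3)]
H-H contact: residue 1 @(0,-1) - residue 4 @(0, -2)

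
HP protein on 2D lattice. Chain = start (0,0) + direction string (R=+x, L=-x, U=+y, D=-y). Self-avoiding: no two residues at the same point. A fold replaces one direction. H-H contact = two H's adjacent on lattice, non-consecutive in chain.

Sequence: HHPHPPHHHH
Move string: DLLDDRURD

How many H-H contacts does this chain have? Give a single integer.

Answer: 2

Derivation:
Positions: [(0, 0), (0, -1), (-1, -1), (-2, -1), (-2, -2), (-2, -3), (-1, -3), (-1, -2), (0, -2), (0, -3)]
H-H contact: residue 1 @(0,-1) - residue 8 @(0, -2)
H-H contact: residue 6 @(-1,-3) - residue 9 @(0, -3)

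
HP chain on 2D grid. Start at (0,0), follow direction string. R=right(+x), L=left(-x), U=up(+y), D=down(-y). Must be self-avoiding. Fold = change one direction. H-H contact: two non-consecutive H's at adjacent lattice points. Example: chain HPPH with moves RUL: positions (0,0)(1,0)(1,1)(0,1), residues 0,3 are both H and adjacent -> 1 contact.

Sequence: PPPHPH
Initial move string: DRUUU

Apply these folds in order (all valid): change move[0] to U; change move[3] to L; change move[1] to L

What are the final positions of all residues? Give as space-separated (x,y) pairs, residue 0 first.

Answer: (0,0) (0,1) (-1,1) (-1,2) (-2,2) (-2,3)

Derivation:
Initial moves: DRUUU
Fold: move[0]->U => URUUU (positions: [(0, 0), (0, 1), (1, 1), (1, 2), (1, 3), (1, 4)])
Fold: move[3]->L => URULU (positions: [(0, 0), (0, 1), (1, 1), (1, 2), (0, 2), (0, 3)])
Fold: move[1]->L => ULULU (positions: [(0, 0), (0, 1), (-1, 1), (-1, 2), (-2, 2), (-2, 3)])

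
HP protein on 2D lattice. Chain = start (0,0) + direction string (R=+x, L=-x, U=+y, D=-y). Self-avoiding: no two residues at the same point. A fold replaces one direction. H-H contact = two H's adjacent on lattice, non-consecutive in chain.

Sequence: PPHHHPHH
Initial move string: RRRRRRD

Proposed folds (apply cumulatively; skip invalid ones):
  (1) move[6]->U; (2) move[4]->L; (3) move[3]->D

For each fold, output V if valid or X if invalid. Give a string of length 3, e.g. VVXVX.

Initial: RRRRRRD -> [(0, 0), (1, 0), (2, 0), (3, 0), (4, 0), (5, 0), (6, 0), (6, -1)]
Fold 1: move[6]->U => RRRRRRU VALID
Fold 2: move[4]->L => RRRRLRU INVALID (collision), skipped
Fold 3: move[3]->D => RRRDRRU VALID

Answer: VXV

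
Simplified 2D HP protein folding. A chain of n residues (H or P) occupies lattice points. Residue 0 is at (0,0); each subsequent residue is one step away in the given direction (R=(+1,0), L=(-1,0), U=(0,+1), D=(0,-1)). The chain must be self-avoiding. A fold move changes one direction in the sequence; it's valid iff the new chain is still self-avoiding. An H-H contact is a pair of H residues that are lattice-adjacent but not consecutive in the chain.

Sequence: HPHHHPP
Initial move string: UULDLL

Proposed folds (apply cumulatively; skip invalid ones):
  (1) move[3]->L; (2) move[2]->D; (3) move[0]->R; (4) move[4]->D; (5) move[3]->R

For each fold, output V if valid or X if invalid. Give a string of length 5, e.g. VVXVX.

Initial: UULDLL -> [(0, 0), (0, 1), (0, 2), (-1, 2), (-1, 1), (-2, 1), (-3, 1)]
Fold 1: move[3]->L => UULLLL VALID
Fold 2: move[2]->D => UUDLLL INVALID (collision), skipped
Fold 3: move[0]->R => RULLLL VALID
Fold 4: move[4]->D => RULLDL VALID
Fold 5: move[3]->R => RULRDL INVALID (collision), skipped

Answer: VXVVX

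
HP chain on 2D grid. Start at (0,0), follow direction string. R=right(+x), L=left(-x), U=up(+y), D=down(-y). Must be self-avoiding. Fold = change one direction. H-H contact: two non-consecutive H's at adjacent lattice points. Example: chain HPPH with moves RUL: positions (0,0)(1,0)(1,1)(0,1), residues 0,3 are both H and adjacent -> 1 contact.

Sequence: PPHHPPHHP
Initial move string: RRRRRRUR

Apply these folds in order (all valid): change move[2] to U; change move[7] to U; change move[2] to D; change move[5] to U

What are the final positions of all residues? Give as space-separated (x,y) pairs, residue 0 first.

Initial moves: RRRRRRUR
Fold: move[2]->U => RRURRRUR (positions: [(0, 0), (1, 0), (2, 0), (2, 1), (3, 1), (4, 1), (5, 1), (5, 2), (6, 2)])
Fold: move[7]->U => RRURRRUU (positions: [(0, 0), (1, 0), (2, 0), (2, 1), (3, 1), (4, 1), (5, 1), (5, 2), (5, 3)])
Fold: move[2]->D => RRDRRRUU (positions: [(0, 0), (1, 0), (2, 0), (2, -1), (3, -1), (4, -1), (5, -1), (5, 0), (5, 1)])
Fold: move[5]->U => RRDRRUUU (positions: [(0, 0), (1, 0), (2, 0), (2, -1), (3, -1), (4, -1), (4, 0), (4, 1), (4, 2)])

Answer: (0,0) (1,0) (2,0) (2,-1) (3,-1) (4,-1) (4,0) (4,1) (4,2)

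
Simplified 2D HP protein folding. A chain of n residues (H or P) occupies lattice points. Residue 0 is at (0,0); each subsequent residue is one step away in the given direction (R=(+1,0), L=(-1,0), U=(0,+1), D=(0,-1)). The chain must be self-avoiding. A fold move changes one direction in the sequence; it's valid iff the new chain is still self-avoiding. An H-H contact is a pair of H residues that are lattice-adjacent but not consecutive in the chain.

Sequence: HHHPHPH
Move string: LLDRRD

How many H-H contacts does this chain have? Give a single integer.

Answer: 1

Derivation:
Positions: [(0, 0), (-1, 0), (-2, 0), (-2, -1), (-1, -1), (0, -1), (0, -2)]
H-H contact: residue 1 @(-1,0) - residue 4 @(-1, -1)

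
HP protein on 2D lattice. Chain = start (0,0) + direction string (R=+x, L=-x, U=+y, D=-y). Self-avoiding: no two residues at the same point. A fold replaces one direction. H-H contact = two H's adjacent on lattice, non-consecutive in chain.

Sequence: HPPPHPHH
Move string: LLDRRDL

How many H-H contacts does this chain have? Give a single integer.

Answer: 1

Derivation:
Positions: [(0, 0), (-1, 0), (-2, 0), (-2, -1), (-1, -1), (0, -1), (0, -2), (-1, -2)]
H-H contact: residue 4 @(-1,-1) - residue 7 @(-1, -2)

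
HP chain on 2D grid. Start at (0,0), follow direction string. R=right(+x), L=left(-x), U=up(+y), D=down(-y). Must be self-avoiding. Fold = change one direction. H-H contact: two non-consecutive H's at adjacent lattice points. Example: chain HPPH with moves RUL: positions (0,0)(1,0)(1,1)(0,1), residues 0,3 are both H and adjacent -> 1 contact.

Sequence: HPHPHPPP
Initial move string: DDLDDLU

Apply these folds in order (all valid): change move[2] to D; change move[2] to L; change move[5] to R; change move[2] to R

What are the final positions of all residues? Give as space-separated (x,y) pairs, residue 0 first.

Answer: (0,0) (0,-1) (0,-2) (1,-2) (1,-3) (1,-4) (2,-4) (2,-3)

Derivation:
Initial moves: DDLDDLU
Fold: move[2]->D => DDDDDLU (positions: [(0, 0), (0, -1), (0, -2), (0, -3), (0, -4), (0, -5), (-1, -5), (-1, -4)])
Fold: move[2]->L => DDLDDLU (positions: [(0, 0), (0, -1), (0, -2), (-1, -2), (-1, -3), (-1, -4), (-2, -4), (-2, -3)])
Fold: move[5]->R => DDLDDRU (positions: [(0, 0), (0, -1), (0, -2), (-1, -2), (-1, -3), (-1, -4), (0, -4), (0, -3)])
Fold: move[2]->R => DDRDDRU (positions: [(0, 0), (0, -1), (0, -2), (1, -2), (1, -3), (1, -4), (2, -4), (2, -3)])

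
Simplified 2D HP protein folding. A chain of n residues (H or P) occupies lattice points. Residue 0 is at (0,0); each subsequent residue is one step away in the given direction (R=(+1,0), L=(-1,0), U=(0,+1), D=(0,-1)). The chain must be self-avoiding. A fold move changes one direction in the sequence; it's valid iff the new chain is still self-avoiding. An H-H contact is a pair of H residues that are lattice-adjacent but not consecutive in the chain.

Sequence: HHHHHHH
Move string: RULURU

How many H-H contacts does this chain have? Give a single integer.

Answer: 2

Derivation:
Positions: [(0, 0), (1, 0), (1, 1), (0, 1), (0, 2), (1, 2), (1, 3)]
H-H contact: residue 0 @(0,0) - residue 3 @(0, 1)
H-H contact: residue 2 @(1,1) - residue 5 @(1, 2)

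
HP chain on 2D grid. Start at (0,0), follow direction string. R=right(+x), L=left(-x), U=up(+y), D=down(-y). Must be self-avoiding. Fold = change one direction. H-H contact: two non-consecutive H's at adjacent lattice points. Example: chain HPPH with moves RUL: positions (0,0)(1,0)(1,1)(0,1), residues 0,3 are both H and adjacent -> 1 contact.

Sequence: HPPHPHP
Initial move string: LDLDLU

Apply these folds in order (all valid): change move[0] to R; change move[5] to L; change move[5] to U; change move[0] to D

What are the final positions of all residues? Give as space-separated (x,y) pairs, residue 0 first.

Initial moves: LDLDLU
Fold: move[0]->R => RDLDLU (positions: [(0, 0), (1, 0), (1, -1), (0, -1), (0, -2), (-1, -2), (-1, -1)])
Fold: move[5]->L => RDLDLL (positions: [(0, 0), (1, 0), (1, -1), (0, -1), (0, -2), (-1, -2), (-2, -2)])
Fold: move[5]->U => RDLDLU (positions: [(0, 0), (1, 0), (1, -1), (0, -1), (0, -2), (-1, -2), (-1, -1)])
Fold: move[0]->D => DDLDLU (positions: [(0, 0), (0, -1), (0, -2), (-1, -2), (-1, -3), (-2, -3), (-2, -2)])

Answer: (0,0) (0,-1) (0,-2) (-1,-2) (-1,-3) (-2,-3) (-2,-2)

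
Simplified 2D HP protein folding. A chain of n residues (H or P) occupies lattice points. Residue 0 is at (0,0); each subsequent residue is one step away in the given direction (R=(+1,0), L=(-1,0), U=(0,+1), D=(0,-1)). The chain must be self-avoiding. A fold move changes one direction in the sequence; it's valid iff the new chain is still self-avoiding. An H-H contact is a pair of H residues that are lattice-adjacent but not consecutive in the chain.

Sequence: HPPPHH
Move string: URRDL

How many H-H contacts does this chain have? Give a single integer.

Answer: 1

Derivation:
Positions: [(0, 0), (0, 1), (1, 1), (2, 1), (2, 0), (1, 0)]
H-H contact: residue 0 @(0,0) - residue 5 @(1, 0)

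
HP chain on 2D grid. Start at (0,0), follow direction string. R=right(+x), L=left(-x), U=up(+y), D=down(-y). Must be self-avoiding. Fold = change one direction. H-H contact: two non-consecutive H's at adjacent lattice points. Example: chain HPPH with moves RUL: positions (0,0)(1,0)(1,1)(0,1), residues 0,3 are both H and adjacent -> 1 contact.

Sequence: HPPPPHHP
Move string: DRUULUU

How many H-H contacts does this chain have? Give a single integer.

Answer: 1

Derivation:
Positions: [(0, 0), (0, -1), (1, -1), (1, 0), (1, 1), (0, 1), (0, 2), (0, 3)]
H-H contact: residue 0 @(0,0) - residue 5 @(0, 1)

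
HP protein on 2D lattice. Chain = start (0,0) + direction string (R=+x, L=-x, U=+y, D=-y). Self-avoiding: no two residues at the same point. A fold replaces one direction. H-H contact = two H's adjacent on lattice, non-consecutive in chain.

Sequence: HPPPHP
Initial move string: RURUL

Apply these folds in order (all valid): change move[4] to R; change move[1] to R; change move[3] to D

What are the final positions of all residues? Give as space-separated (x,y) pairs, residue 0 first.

Initial moves: RURUL
Fold: move[4]->R => RURUR (positions: [(0, 0), (1, 0), (1, 1), (2, 1), (2, 2), (3, 2)])
Fold: move[1]->R => RRRUR (positions: [(0, 0), (1, 0), (2, 0), (3, 0), (3, 1), (4, 1)])
Fold: move[3]->D => RRRDR (positions: [(0, 0), (1, 0), (2, 0), (3, 0), (3, -1), (4, -1)])

Answer: (0,0) (1,0) (2,0) (3,0) (3,-1) (4,-1)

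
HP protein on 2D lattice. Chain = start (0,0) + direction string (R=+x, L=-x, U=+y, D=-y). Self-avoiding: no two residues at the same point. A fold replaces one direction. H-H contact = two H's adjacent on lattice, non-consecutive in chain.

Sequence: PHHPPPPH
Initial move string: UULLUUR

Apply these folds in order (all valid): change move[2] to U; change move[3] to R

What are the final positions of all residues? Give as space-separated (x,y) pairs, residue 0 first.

Initial moves: UULLUUR
Fold: move[2]->U => UUULUUR (positions: [(0, 0), (0, 1), (0, 2), (0, 3), (-1, 3), (-1, 4), (-1, 5), (0, 5)])
Fold: move[3]->R => UUURUUR (positions: [(0, 0), (0, 1), (0, 2), (0, 3), (1, 3), (1, 4), (1, 5), (2, 5)])

Answer: (0,0) (0,1) (0,2) (0,3) (1,3) (1,4) (1,5) (2,5)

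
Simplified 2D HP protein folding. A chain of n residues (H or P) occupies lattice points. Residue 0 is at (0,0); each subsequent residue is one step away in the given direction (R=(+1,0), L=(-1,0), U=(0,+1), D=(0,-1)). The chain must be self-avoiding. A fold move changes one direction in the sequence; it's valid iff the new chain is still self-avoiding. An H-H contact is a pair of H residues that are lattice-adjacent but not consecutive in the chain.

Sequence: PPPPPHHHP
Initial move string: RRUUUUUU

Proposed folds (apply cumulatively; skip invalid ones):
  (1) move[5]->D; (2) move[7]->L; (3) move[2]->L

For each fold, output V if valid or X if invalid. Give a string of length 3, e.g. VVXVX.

Initial: RRUUUUUU -> [(0, 0), (1, 0), (2, 0), (2, 1), (2, 2), (2, 3), (2, 4), (2, 5), (2, 6)]
Fold 1: move[5]->D => RRUUUDUU INVALID (collision), skipped
Fold 2: move[7]->L => RRUUUUUL VALID
Fold 3: move[2]->L => RRLUUUUL INVALID (collision), skipped

Answer: XVX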